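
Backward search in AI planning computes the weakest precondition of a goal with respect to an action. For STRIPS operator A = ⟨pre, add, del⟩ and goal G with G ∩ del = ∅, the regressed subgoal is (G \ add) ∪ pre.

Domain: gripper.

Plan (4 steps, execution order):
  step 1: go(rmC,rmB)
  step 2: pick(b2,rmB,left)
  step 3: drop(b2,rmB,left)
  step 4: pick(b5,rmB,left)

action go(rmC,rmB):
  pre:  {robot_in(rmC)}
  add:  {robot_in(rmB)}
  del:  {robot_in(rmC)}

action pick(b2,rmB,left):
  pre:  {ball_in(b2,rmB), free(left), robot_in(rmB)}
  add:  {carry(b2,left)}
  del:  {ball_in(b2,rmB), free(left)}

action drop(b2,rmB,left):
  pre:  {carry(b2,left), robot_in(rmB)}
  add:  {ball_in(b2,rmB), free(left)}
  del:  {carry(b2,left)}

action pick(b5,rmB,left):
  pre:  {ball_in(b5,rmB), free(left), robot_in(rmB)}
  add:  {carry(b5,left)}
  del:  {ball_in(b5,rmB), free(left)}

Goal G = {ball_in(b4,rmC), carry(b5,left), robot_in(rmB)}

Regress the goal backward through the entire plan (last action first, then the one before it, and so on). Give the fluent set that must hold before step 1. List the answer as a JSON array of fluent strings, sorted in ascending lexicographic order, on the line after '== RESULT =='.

Regress step by step:
  through step 4 (pick(b5,rmB,left)): drop {carry(b5,left)}, keep {ball_in(b4,rmC), robot_in(rmB)}, require {ball_in(b5,rmB), free(left), robot_in(rmB)}
    → {ball_in(b4,rmC), ball_in(b5,rmB), free(left), robot_in(rmB)}
  through step 3 (drop(b2,rmB,left)): drop {free(left)}, keep {ball_in(b4,rmC), ball_in(b5,rmB), robot_in(rmB)}, require {carry(b2,left), robot_in(rmB)}
    → {ball_in(b4,rmC), ball_in(b5,rmB), carry(b2,left), robot_in(rmB)}
  through step 2 (pick(b2,rmB,left)): drop {carry(b2,left)}, keep {ball_in(b4,rmC), ball_in(b5,rmB), robot_in(rmB)}, require {ball_in(b2,rmB), free(left), robot_in(rmB)}
    → {ball_in(b2,rmB), ball_in(b4,rmC), ball_in(b5,rmB), free(left), robot_in(rmB)}
  through step 1 (go(rmC,rmB)): drop {robot_in(rmB)}, keep {ball_in(b2,rmB), ball_in(b4,rmC), ball_in(b5,rmB), free(left)}, require {robot_in(rmC)}
    → {ball_in(b2,rmB), ball_in(b4,rmC), ball_in(b5,rmB), free(left), robot_in(rmC)}

== RESULT ==
["ball_in(b2,rmB)", "ball_in(b4,rmC)", "ball_in(b5,rmB)", "free(left)", "robot_in(rmC)"]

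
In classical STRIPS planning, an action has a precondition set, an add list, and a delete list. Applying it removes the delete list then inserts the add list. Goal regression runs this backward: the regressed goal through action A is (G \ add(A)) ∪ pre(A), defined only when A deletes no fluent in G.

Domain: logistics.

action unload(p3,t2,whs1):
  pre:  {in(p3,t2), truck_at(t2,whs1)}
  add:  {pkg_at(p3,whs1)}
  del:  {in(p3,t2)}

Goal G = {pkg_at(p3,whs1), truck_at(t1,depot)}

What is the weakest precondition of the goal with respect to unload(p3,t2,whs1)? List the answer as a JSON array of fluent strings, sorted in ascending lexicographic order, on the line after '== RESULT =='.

Regress:
  G ∩ del = {}  (empty — regression defined)
  G \ add = {pkg_at(p3,whs1), truck_at(t1,depot)} \ {pkg_at(p3,whs1)} = {truck_at(t1,depot)}
  ∪ pre   = {truck_at(t1,depot)} ∪ {in(p3,t2), truck_at(t2,whs1)}
          = {in(p3,t2), truck_at(t1,depot), truck_at(t2,whs1)}

== RESULT ==
["in(p3,t2)", "truck_at(t1,depot)", "truck_at(t2,whs1)"]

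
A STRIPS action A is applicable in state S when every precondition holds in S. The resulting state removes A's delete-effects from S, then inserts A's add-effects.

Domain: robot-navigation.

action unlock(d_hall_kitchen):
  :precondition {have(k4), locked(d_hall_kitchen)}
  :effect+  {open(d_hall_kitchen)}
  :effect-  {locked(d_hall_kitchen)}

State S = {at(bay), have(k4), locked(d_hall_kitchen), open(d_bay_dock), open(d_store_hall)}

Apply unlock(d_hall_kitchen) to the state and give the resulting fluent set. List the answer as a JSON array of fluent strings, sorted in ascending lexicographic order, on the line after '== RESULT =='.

Progress:
  pre ⊆ S: {have(k4), locked(d_hall_kitchen)} ⊆ S  — applicable
  S \ del = {at(bay), have(k4), open(d_bay_dock), open(d_store_hall)}
  ∪ add   = {at(bay), have(k4), open(d_bay_dock), open(d_hall_kitchen), open(d_store_hall)}

== RESULT ==
["at(bay)", "have(k4)", "open(d_bay_dock)", "open(d_hall_kitchen)", "open(d_store_hall)"]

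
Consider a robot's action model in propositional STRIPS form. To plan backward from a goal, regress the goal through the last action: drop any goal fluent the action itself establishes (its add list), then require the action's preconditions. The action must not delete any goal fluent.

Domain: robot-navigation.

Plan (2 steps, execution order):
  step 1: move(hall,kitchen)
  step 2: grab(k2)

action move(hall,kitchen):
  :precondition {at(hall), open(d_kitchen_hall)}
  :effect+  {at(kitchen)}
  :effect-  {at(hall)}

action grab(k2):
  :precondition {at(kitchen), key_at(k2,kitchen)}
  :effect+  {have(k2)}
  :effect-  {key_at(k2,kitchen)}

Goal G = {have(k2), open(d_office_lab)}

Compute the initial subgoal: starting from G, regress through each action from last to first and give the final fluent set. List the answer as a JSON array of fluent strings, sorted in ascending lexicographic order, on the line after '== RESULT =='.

Work backward from the goal:
  through step 2 (grab(k2)): drop {have(k2)}, keep {open(d_office_lab)}, require {at(kitchen), key_at(k2,kitchen)}
    → {at(kitchen), key_at(k2,kitchen), open(d_office_lab)}
  through step 1 (move(hall,kitchen)): drop {at(kitchen)}, keep {key_at(k2,kitchen), open(d_office_lab)}, require {at(hall), open(d_kitchen_hall)}
    → {at(hall), key_at(k2,kitchen), open(d_kitchen_hall), open(d_office_lab)}

== RESULT ==
["at(hall)", "key_at(k2,kitchen)", "open(d_kitchen_hall)", "open(d_office_lab)"]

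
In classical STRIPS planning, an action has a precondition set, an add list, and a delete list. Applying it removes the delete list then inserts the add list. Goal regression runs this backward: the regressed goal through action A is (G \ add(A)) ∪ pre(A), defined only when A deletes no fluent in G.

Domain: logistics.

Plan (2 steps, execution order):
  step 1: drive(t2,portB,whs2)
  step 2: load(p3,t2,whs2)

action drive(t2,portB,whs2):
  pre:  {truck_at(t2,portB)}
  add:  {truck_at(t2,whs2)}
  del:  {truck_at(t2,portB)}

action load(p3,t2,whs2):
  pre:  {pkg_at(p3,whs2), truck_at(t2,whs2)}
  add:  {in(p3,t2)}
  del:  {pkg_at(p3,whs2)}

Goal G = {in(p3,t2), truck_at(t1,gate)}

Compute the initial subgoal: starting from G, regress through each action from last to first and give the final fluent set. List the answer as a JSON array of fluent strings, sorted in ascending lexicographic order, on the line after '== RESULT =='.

Work backward from the goal:
  through step 2 (load(p3,t2,whs2)): drop {in(p3,t2)}, keep {truck_at(t1,gate)}, require {pkg_at(p3,whs2), truck_at(t2,whs2)}
    → {pkg_at(p3,whs2), truck_at(t1,gate), truck_at(t2,whs2)}
  through step 1 (drive(t2,portB,whs2)): drop {truck_at(t2,whs2)}, keep {pkg_at(p3,whs2), truck_at(t1,gate)}, require {truck_at(t2,portB)}
    → {pkg_at(p3,whs2), truck_at(t1,gate), truck_at(t2,portB)}

== RESULT ==
["pkg_at(p3,whs2)", "truck_at(t1,gate)", "truck_at(t2,portB)"]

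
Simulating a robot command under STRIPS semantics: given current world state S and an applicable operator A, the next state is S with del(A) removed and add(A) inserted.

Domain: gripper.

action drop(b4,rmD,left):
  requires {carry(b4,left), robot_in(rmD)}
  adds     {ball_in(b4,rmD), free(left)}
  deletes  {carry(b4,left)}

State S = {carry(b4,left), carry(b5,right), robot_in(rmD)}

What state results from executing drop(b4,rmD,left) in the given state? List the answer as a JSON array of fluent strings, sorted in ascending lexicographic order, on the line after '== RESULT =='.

Compute (S \ del) ∪ add:
  pre ⊆ S: {carry(b4,left), robot_in(rmD)} ⊆ S  — applicable
  S \ del = {carry(b5,right), robot_in(rmD)}
  ∪ add   = {ball_in(b4,rmD), carry(b5,right), free(left), robot_in(rmD)}

== RESULT ==
["ball_in(b4,rmD)", "carry(b5,right)", "free(left)", "robot_in(rmD)"]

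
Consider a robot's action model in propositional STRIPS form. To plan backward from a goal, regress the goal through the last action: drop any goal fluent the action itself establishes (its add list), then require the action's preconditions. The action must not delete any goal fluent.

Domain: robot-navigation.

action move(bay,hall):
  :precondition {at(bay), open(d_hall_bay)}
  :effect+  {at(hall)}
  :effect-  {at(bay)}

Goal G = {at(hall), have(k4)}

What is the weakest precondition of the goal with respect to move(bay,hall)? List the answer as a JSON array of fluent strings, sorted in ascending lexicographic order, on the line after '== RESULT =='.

Regress:
  G ∩ del = {}  (empty — regression defined)
  G \ add = {at(hall), have(k4)} \ {at(hall)} = {have(k4)}
  ∪ pre   = {have(k4)} ∪ {at(bay), open(d_hall_bay)}
          = {at(bay), have(k4), open(d_hall_bay)}

== RESULT ==
["at(bay)", "have(k4)", "open(d_hall_bay)"]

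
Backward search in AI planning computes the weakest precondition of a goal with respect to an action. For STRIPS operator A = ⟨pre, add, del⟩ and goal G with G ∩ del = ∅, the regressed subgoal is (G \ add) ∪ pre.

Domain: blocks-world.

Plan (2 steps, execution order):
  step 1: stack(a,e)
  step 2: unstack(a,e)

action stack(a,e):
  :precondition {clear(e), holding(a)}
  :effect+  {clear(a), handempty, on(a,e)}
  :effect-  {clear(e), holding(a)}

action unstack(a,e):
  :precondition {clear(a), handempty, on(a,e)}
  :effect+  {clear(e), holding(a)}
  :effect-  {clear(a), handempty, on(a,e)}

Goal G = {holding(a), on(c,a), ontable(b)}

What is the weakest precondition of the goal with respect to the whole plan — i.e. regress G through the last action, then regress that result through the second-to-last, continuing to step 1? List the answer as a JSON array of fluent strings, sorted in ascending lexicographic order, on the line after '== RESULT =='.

Work backward from the goal:
  through step 2 (unstack(a,e)): drop {holding(a)}, keep {on(c,a), ontable(b)}, require {clear(a), handempty, on(a,e)}
    → {clear(a), handempty, on(a,e), on(c,a), ontable(b)}
  through step 1 (stack(a,e)): drop {clear(a), handempty, on(a,e)}, keep {on(c,a), ontable(b)}, require {clear(e), holding(a)}
    → {clear(e), holding(a), on(c,a), ontable(b)}

== RESULT ==
["clear(e)", "holding(a)", "on(c,a)", "ontable(b)"]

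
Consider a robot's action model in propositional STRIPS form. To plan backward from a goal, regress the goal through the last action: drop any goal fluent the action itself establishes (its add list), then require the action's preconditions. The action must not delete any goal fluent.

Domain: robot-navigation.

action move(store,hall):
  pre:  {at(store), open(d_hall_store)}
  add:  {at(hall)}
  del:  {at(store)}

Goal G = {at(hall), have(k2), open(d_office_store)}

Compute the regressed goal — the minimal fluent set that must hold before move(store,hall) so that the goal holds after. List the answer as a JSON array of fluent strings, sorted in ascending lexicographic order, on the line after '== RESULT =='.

Compute (G \ add) ∪ pre:
  G ∩ del = {}  (empty — regression defined)
  G \ add = {at(hall), have(k2), open(d_office_store)} \ {at(hall)} = {have(k2), open(d_office_store)}
  ∪ pre   = {have(k2), open(d_office_store)} ∪ {at(store), open(d_hall_store)}
          = {at(store), have(k2), open(d_hall_store), open(d_office_store)}

== RESULT ==
["at(store)", "have(k2)", "open(d_hall_store)", "open(d_office_store)"]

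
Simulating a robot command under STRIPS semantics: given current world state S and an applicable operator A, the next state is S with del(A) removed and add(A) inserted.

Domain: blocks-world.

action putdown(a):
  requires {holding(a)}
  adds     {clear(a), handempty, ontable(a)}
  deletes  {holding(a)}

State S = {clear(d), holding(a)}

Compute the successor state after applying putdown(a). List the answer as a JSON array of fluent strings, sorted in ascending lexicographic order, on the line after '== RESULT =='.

Progress:
  pre ⊆ S: {holding(a)} ⊆ S  — applicable
  S \ del = {clear(d)}
  ∪ add   = {clear(a), clear(d), handempty, ontable(a)}

== RESULT ==
["clear(a)", "clear(d)", "handempty", "ontable(a)"]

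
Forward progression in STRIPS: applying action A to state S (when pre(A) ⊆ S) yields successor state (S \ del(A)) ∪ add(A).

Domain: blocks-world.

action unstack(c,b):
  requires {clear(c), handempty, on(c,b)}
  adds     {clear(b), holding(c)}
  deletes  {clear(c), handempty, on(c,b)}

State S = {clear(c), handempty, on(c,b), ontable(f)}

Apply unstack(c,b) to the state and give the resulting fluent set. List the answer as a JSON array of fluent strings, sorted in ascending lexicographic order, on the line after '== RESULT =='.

Compute (S \ del) ∪ add:
  pre ⊆ S: {clear(c), handempty, on(c,b)} ⊆ S  — applicable
  S \ del = {ontable(f)}
  ∪ add   = {clear(b), holding(c), ontable(f)}

== RESULT ==
["clear(b)", "holding(c)", "ontable(f)"]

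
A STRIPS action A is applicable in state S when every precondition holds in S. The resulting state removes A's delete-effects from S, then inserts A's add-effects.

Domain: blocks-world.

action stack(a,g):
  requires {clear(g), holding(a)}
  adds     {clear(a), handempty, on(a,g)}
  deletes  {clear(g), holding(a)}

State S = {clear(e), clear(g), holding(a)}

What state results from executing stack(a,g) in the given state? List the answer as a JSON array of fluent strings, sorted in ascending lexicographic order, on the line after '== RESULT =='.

Progress:
  pre ⊆ S: {clear(g), holding(a)} ⊆ S  — applicable
  S \ del = {clear(e)}
  ∪ add   = {clear(a), clear(e), handempty, on(a,g)}

== RESULT ==
["clear(a)", "clear(e)", "handempty", "on(a,g)"]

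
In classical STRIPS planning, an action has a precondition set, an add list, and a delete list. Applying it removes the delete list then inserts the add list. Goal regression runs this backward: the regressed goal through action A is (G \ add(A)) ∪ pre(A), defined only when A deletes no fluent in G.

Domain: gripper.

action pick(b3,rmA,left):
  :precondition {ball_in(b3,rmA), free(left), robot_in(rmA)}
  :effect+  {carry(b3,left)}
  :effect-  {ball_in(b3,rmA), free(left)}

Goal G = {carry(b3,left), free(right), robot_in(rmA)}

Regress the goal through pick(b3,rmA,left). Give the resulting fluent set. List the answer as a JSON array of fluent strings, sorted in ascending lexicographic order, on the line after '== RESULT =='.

Regress:
  G ∩ del = {}  (empty — regression defined)
  G \ add = {carry(b3,left), free(right), robot_in(rmA)} \ {carry(b3,left)} = {free(right), robot_in(rmA)}
  ∪ pre   = {free(right), robot_in(rmA)} ∪ {ball_in(b3,rmA), free(left), robot_in(rmA)}
          = {ball_in(b3,rmA), free(left), free(right), robot_in(rmA)}

== RESULT ==
["ball_in(b3,rmA)", "free(left)", "free(right)", "robot_in(rmA)"]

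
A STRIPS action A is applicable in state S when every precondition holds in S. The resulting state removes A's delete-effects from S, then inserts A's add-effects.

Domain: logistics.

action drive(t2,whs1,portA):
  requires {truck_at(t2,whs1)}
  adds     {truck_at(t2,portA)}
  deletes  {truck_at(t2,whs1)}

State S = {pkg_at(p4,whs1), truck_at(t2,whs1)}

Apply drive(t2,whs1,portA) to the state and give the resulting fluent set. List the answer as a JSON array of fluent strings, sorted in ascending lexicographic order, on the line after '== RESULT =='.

Progress:
  pre ⊆ S: {truck_at(t2,whs1)} ⊆ S  — applicable
  S \ del = {pkg_at(p4,whs1)}
  ∪ add   = {pkg_at(p4,whs1), truck_at(t2,portA)}

== RESULT ==
["pkg_at(p4,whs1)", "truck_at(t2,portA)"]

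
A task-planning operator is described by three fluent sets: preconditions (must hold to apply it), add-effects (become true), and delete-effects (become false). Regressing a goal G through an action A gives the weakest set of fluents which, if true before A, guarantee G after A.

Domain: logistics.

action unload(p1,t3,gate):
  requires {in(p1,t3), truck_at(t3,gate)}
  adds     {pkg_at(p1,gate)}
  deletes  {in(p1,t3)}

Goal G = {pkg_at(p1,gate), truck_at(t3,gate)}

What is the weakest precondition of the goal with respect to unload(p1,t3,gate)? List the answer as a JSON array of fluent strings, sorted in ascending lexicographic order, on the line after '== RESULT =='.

Regress:
  G ∩ del = {}  (empty — regression defined)
  G \ add = {pkg_at(p1,gate), truck_at(t3,gate)} \ {pkg_at(p1,gate)} = {truck_at(t3,gate)}
  ∪ pre   = {truck_at(t3,gate)} ∪ {in(p1,t3), truck_at(t3,gate)}
          = {in(p1,t3), truck_at(t3,gate)}

== RESULT ==
["in(p1,t3)", "truck_at(t3,gate)"]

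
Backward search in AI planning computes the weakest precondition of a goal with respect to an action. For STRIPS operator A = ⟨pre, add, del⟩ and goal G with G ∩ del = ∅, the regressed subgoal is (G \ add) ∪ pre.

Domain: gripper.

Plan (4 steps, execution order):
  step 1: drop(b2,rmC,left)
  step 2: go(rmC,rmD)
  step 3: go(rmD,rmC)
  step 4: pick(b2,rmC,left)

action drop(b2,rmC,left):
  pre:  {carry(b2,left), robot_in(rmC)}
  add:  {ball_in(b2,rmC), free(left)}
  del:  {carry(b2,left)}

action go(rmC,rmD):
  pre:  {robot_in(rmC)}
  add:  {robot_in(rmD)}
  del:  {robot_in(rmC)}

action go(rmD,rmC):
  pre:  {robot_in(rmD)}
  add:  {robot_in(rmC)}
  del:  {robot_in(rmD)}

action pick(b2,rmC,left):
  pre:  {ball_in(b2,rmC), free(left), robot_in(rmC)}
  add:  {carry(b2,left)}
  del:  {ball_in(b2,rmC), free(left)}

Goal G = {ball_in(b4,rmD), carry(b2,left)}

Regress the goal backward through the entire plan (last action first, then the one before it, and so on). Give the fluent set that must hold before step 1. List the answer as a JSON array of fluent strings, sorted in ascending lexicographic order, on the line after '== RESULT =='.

Regress step by step:
  through step 4 (pick(b2,rmC,left)): drop {carry(b2,left)}, keep {ball_in(b4,rmD)}, require {ball_in(b2,rmC), free(left), robot_in(rmC)}
    → {ball_in(b2,rmC), ball_in(b4,rmD), free(left), robot_in(rmC)}
  through step 3 (go(rmD,rmC)): drop {robot_in(rmC)}, keep {ball_in(b2,rmC), ball_in(b4,rmD), free(left)}, require {robot_in(rmD)}
    → {ball_in(b2,rmC), ball_in(b4,rmD), free(left), robot_in(rmD)}
  through step 2 (go(rmC,rmD)): drop {robot_in(rmD)}, keep {ball_in(b2,rmC), ball_in(b4,rmD), free(left)}, require {robot_in(rmC)}
    → {ball_in(b2,rmC), ball_in(b4,rmD), free(left), robot_in(rmC)}
  through step 1 (drop(b2,rmC,left)): drop {ball_in(b2,rmC), free(left)}, keep {ball_in(b4,rmD), robot_in(rmC)}, require {carry(b2,left), robot_in(rmC)}
    → {ball_in(b4,rmD), carry(b2,left), robot_in(rmC)}

== RESULT ==
["ball_in(b4,rmD)", "carry(b2,left)", "robot_in(rmC)"]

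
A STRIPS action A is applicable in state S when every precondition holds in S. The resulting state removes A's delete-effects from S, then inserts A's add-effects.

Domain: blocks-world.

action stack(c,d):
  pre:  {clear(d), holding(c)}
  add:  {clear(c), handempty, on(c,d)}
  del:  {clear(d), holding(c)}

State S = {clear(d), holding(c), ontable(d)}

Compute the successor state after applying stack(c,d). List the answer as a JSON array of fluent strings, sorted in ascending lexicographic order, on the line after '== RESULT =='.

Progress:
  pre ⊆ S: {clear(d), holding(c)} ⊆ S  — applicable
  S \ del = {ontable(d)}
  ∪ add   = {clear(c), handempty, on(c,d), ontable(d)}

== RESULT ==
["clear(c)", "handempty", "on(c,d)", "ontable(d)"]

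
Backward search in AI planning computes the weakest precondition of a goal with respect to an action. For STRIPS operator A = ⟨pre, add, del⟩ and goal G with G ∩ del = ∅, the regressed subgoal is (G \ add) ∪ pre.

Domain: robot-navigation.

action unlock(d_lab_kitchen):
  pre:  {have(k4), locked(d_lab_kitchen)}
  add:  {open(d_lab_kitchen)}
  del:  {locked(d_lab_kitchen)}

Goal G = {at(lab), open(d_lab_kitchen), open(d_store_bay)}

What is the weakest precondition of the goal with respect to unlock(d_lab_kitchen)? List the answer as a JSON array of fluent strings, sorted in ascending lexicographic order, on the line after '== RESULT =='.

Regress:
  G ∩ del = {}  (empty — regression defined)
  G \ add = {at(lab), open(d_lab_kitchen), open(d_store_bay)} \ {open(d_lab_kitchen)} = {at(lab), open(d_store_bay)}
  ∪ pre   = {at(lab), open(d_store_bay)} ∪ {have(k4), locked(d_lab_kitchen)}
          = {at(lab), have(k4), locked(d_lab_kitchen), open(d_store_bay)}

== RESULT ==
["at(lab)", "have(k4)", "locked(d_lab_kitchen)", "open(d_store_bay)"]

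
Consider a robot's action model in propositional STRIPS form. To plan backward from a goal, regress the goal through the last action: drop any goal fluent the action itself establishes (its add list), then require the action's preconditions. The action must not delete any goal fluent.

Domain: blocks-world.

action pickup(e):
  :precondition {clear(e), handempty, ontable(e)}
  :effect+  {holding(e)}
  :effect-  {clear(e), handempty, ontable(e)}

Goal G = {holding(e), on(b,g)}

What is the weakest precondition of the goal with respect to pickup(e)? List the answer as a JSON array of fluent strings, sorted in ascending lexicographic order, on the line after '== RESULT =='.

Regress:
  G ∩ del = {}  (empty — regression defined)
  G \ add = {holding(e), on(b,g)} \ {holding(e)} = {on(b,g)}
  ∪ pre   = {on(b,g)} ∪ {clear(e), handempty, ontable(e)}
          = {clear(e), handempty, on(b,g), ontable(e)}

== RESULT ==
["clear(e)", "handempty", "on(b,g)", "ontable(e)"]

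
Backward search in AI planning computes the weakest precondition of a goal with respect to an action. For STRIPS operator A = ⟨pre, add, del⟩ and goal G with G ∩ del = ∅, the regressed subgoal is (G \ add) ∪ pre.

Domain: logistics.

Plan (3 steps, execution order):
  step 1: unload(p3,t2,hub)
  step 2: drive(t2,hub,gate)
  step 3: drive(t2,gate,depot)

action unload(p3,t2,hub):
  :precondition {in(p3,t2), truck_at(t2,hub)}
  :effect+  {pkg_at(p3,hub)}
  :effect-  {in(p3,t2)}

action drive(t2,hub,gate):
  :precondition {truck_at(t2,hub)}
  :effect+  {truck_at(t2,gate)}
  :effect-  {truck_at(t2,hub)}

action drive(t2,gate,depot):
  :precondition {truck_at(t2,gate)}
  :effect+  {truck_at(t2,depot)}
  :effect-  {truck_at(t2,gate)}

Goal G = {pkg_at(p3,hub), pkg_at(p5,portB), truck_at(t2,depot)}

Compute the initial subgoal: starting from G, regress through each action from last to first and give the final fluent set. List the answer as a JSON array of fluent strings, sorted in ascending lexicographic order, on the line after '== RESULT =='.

Regress step by step:
  through step 3 (drive(t2,gate,depot)): drop {truck_at(t2,depot)}, keep {pkg_at(p3,hub), pkg_at(p5,portB)}, require {truck_at(t2,gate)}
    → {pkg_at(p3,hub), pkg_at(p5,portB), truck_at(t2,gate)}
  through step 2 (drive(t2,hub,gate)): drop {truck_at(t2,gate)}, keep {pkg_at(p3,hub), pkg_at(p5,portB)}, require {truck_at(t2,hub)}
    → {pkg_at(p3,hub), pkg_at(p5,portB), truck_at(t2,hub)}
  through step 1 (unload(p3,t2,hub)): drop {pkg_at(p3,hub)}, keep {pkg_at(p5,portB), truck_at(t2,hub)}, require {in(p3,t2), truck_at(t2,hub)}
    → {in(p3,t2), pkg_at(p5,portB), truck_at(t2,hub)}

== RESULT ==
["in(p3,t2)", "pkg_at(p5,portB)", "truck_at(t2,hub)"]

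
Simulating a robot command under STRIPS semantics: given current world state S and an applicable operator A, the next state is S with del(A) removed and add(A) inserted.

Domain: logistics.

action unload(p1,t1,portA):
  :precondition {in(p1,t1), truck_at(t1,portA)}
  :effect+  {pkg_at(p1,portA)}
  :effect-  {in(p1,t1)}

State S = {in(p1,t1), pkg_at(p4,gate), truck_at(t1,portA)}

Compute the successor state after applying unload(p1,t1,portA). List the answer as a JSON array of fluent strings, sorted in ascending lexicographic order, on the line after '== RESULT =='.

Compute (S \ del) ∪ add:
  pre ⊆ S: {in(p1,t1), truck_at(t1,portA)} ⊆ S  — applicable
  S \ del = {pkg_at(p4,gate), truck_at(t1,portA)}
  ∪ add   = {pkg_at(p1,portA), pkg_at(p4,gate), truck_at(t1,portA)}

== RESULT ==
["pkg_at(p1,portA)", "pkg_at(p4,gate)", "truck_at(t1,portA)"]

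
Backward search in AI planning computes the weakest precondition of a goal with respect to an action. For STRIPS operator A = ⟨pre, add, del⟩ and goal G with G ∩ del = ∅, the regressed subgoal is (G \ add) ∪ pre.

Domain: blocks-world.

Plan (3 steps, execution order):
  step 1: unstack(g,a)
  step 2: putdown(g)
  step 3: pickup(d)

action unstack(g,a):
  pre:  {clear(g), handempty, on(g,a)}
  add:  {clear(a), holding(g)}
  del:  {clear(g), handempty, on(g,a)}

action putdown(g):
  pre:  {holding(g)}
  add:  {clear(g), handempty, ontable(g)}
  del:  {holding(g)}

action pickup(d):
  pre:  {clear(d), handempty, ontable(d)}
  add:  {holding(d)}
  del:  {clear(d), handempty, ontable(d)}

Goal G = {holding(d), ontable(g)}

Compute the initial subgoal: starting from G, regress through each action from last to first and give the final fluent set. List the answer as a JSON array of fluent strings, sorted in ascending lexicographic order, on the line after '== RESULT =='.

Work backward from the goal:
  through step 3 (pickup(d)): drop {holding(d)}, keep {ontable(g)}, require {clear(d), handempty, ontable(d)}
    → {clear(d), handempty, ontable(d), ontable(g)}
  through step 2 (putdown(g)): drop {handempty, ontable(g)}, keep {clear(d), ontable(d)}, require {holding(g)}
    → {clear(d), holding(g), ontable(d)}
  through step 1 (unstack(g,a)): drop {holding(g)}, keep {clear(d), ontable(d)}, require {clear(g), handempty, on(g,a)}
    → {clear(d), clear(g), handempty, on(g,a), ontable(d)}

== RESULT ==
["clear(d)", "clear(g)", "handempty", "on(g,a)", "ontable(d)"]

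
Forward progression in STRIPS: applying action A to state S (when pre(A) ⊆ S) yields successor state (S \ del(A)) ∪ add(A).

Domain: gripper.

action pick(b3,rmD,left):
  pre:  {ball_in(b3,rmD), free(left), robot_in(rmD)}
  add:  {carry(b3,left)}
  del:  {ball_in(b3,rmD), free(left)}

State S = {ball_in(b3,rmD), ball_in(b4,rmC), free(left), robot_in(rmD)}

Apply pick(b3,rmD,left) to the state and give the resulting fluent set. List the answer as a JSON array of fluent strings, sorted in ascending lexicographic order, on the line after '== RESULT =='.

Progress:
  pre ⊆ S: {ball_in(b3,rmD), free(left), robot_in(rmD)} ⊆ S  — applicable
  S \ del = {ball_in(b4,rmC), robot_in(rmD)}
  ∪ add   = {ball_in(b4,rmC), carry(b3,left), robot_in(rmD)}

== RESULT ==
["ball_in(b4,rmC)", "carry(b3,left)", "robot_in(rmD)"]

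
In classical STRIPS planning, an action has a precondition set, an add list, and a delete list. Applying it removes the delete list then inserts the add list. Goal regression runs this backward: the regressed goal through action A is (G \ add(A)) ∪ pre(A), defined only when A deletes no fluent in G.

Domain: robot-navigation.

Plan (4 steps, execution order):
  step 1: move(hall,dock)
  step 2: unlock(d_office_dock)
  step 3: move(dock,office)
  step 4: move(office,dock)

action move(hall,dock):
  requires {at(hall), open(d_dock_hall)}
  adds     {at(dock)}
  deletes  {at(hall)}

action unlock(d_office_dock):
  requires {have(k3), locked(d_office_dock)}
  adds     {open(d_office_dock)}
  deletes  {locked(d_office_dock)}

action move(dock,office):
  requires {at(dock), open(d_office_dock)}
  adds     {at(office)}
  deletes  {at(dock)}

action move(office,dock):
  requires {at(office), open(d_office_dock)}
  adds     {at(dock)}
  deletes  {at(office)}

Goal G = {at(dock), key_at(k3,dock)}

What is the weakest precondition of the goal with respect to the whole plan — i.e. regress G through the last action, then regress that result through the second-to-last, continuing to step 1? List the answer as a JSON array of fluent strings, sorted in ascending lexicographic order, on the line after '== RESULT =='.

Regress step by step:
  through step 4 (move(office,dock)): drop {at(dock)}, keep {key_at(k3,dock)}, require {at(office), open(d_office_dock)}
    → {at(office), key_at(k3,dock), open(d_office_dock)}
  through step 3 (move(dock,office)): drop {at(office)}, keep {key_at(k3,dock), open(d_office_dock)}, require {at(dock), open(d_office_dock)}
    → {at(dock), key_at(k3,dock), open(d_office_dock)}
  through step 2 (unlock(d_office_dock)): drop {open(d_office_dock)}, keep {at(dock), key_at(k3,dock)}, require {have(k3), locked(d_office_dock)}
    → {at(dock), have(k3), key_at(k3,dock), locked(d_office_dock)}
  through step 1 (move(hall,dock)): drop {at(dock)}, keep {have(k3), key_at(k3,dock), locked(d_office_dock)}, require {at(hall), open(d_dock_hall)}
    → {at(hall), have(k3), key_at(k3,dock), locked(d_office_dock), open(d_dock_hall)}

== RESULT ==
["at(hall)", "have(k3)", "key_at(k3,dock)", "locked(d_office_dock)", "open(d_dock_hall)"]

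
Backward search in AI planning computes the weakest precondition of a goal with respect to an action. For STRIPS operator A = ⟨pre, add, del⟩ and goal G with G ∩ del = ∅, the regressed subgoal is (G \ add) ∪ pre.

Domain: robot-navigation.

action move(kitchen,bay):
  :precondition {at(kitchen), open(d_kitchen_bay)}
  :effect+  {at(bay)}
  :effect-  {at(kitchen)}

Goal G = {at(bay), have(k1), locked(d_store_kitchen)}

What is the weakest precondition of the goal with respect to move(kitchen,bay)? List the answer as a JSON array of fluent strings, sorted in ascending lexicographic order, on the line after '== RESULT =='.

Regress:
  G ∩ del = {}  (empty — regression defined)
  G \ add = {at(bay), have(k1), locked(d_store_kitchen)} \ {at(bay)} = {have(k1), locked(d_store_kitchen)}
  ∪ pre   = {have(k1), locked(d_store_kitchen)} ∪ {at(kitchen), open(d_kitchen_bay)}
          = {at(kitchen), have(k1), locked(d_store_kitchen), open(d_kitchen_bay)}

== RESULT ==
["at(kitchen)", "have(k1)", "locked(d_store_kitchen)", "open(d_kitchen_bay)"]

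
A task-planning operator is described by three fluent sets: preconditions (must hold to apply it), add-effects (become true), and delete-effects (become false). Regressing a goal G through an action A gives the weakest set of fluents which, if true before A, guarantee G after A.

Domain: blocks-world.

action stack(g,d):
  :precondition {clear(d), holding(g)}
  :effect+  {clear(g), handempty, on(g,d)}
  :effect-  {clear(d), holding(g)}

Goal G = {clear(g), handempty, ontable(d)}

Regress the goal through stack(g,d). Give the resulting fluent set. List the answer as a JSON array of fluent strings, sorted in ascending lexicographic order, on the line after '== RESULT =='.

Compute (G \ add) ∪ pre:
  G ∩ del = {}  (empty — regression defined)
  G \ add = {clear(g), handempty, ontable(d)} \ {clear(g), handempty, on(g,d)} = {ontable(d)}
  ∪ pre   = {ontable(d)} ∪ {clear(d), holding(g)}
          = {clear(d), holding(g), ontable(d)}

== RESULT ==
["clear(d)", "holding(g)", "ontable(d)"]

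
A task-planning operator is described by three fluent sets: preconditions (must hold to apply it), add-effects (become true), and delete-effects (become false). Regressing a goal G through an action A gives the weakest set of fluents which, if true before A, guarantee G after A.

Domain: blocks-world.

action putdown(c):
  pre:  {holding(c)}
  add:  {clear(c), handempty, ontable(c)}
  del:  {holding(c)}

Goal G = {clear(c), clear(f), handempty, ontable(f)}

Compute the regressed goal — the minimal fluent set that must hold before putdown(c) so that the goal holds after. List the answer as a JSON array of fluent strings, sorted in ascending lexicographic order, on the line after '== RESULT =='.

Compute (G \ add) ∪ pre:
  G ∩ del = {}  (empty — regression defined)
  G \ add = {clear(c), clear(f), handempty, ontable(f)} \ {clear(c), handempty, ontable(c)} = {clear(f), ontable(f)}
  ∪ pre   = {clear(f), ontable(f)} ∪ {holding(c)}
          = {clear(f), holding(c), ontable(f)}

== RESULT ==
["clear(f)", "holding(c)", "ontable(f)"]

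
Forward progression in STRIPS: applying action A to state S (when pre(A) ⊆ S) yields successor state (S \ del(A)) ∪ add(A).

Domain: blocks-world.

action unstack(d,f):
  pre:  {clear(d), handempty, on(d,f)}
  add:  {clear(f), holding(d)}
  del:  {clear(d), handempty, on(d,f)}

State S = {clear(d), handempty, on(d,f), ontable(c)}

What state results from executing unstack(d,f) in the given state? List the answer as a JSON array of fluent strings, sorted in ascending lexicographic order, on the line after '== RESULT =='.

Progress:
  pre ⊆ S: {clear(d), handempty, on(d,f)} ⊆ S  — applicable
  S \ del = {ontable(c)}
  ∪ add   = {clear(f), holding(d), ontable(c)}

== RESULT ==
["clear(f)", "holding(d)", "ontable(c)"]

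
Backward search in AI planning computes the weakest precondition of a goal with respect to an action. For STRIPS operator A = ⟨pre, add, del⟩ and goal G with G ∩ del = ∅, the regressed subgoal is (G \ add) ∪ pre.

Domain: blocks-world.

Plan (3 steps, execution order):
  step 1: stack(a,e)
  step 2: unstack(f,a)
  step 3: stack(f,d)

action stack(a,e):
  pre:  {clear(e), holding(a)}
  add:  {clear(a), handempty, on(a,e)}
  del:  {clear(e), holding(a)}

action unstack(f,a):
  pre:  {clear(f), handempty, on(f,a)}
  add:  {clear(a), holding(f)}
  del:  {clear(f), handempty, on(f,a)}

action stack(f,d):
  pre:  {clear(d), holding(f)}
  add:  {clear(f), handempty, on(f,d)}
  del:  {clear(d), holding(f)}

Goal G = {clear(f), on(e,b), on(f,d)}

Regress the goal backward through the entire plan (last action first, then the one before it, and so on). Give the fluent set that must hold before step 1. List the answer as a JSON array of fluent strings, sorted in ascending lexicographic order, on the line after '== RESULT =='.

Regress step by step:
  through step 3 (stack(f,d)): drop {clear(f), on(f,d)}, keep {on(e,b)}, require {clear(d), holding(f)}
    → {clear(d), holding(f), on(e,b)}
  through step 2 (unstack(f,a)): drop {holding(f)}, keep {clear(d), on(e,b)}, require {clear(f), handempty, on(f,a)}
    → {clear(d), clear(f), handempty, on(e,b), on(f,a)}
  through step 1 (stack(a,e)): drop {handempty}, keep {clear(d), clear(f), on(e,b), on(f,a)}, require {clear(e), holding(a)}
    → {clear(d), clear(e), clear(f), holding(a), on(e,b), on(f,a)}

== RESULT ==
["clear(d)", "clear(e)", "clear(f)", "holding(a)", "on(e,b)", "on(f,a)"]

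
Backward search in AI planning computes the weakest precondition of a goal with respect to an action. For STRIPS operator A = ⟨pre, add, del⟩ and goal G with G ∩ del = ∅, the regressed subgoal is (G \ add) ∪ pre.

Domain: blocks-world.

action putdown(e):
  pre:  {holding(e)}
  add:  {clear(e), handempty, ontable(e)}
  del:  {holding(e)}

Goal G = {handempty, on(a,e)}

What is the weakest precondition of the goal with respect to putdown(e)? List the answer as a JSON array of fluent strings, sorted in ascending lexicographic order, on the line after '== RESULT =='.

Regress:
  G ∩ del = {}  (empty — regression defined)
  G \ add = {handempty, on(a,e)} \ {clear(e), handempty, ontable(e)} = {on(a,e)}
  ∪ pre   = {on(a,e)} ∪ {holding(e)}
          = {holding(e), on(a,e)}

== RESULT ==
["holding(e)", "on(a,e)"]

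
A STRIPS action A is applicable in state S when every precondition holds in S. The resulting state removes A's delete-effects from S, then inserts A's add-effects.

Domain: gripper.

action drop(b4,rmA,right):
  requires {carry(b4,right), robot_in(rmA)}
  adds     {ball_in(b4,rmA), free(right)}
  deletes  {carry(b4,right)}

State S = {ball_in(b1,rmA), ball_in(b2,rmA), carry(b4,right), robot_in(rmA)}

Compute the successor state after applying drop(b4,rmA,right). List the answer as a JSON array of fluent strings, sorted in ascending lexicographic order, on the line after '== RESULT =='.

Progress:
  pre ⊆ S: {carry(b4,right), robot_in(rmA)} ⊆ S  — applicable
  S \ del = {ball_in(b1,rmA), ball_in(b2,rmA), robot_in(rmA)}
  ∪ add   = {ball_in(b1,rmA), ball_in(b2,rmA), ball_in(b4,rmA), free(right), robot_in(rmA)}

== RESULT ==
["ball_in(b1,rmA)", "ball_in(b2,rmA)", "ball_in(b4,rmA)", "free(right)", "robot_in(rmA)"]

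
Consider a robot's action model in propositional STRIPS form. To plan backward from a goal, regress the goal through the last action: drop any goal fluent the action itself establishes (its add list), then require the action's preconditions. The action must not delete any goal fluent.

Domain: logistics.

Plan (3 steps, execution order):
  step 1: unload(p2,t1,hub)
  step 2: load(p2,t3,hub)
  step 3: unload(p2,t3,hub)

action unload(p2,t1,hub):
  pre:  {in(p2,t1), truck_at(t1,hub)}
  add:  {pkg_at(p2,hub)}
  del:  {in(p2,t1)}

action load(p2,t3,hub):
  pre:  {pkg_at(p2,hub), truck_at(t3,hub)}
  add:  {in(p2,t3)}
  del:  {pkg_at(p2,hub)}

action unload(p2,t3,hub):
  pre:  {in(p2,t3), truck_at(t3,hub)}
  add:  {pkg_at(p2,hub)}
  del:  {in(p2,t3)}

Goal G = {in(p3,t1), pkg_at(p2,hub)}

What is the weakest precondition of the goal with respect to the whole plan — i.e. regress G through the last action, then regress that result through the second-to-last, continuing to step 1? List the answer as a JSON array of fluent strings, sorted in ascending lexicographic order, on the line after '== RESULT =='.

Regress step by step:
  through step 3 (unload(p2,t3,hub)): drop {pkg_at(p2,hub)}, keep {in(p3,t1)}, require {in(p2,t3), truck_at(t3,hub)}
    → {in(p2,t3), in(p3,t1), truck_at(t3,hub)}
  through step 2 (load(p2,t3,hub)): drop {in(p2,t3)}, keep {in(p3,t1), truck_at(t3,hub)}, require {pkg_at(p2,hub), truck_at(t3,hub)}
    → {in(p3,t1), pkg_at(p2,hub), truck_at(t3,hub)}
  through step 1 (unload(p2,t1,hub)): drop {pkg_at(p2,hub)}, keep {in(p3,t1), truck_at(t3,hub)}, require {in(p2,t1), truck_at(t1,hub)}
    → {in(p2,t1), in(p3,t1), truck_at(t1,hub), truck_at(t3,hub)}

== RESULT ==
["in(p2,t1)", "in(p3,t1)", "truck_at(t1,hub)", "truck_at(t3,hub)"]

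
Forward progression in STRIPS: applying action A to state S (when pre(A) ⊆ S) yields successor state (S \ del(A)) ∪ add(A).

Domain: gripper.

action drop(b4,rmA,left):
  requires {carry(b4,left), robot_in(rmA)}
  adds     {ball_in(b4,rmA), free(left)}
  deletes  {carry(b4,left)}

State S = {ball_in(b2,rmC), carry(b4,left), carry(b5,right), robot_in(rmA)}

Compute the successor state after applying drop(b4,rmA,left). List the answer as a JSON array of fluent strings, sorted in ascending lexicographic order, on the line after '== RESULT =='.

Compute (S \ del) ∪ add:
  pre ⊆ S: {carry(b4,left), robot_in(rmA)} ⊆ S  — applicable
  S \ del = {ball_in(b2,rmC), carry(b5,right), robot_in(rmA)}
  ∪ add   = {ball_in(b2,rmC), ball_in(b4,rmA), carry(b5,right), free(left), robot_in(rmA)}

== RESULT ==
["ball_in(b2,rmC)", "ball_in(b4,rmA)", "carry(b5,right)", "free(left)", "robot_in(rmA)"]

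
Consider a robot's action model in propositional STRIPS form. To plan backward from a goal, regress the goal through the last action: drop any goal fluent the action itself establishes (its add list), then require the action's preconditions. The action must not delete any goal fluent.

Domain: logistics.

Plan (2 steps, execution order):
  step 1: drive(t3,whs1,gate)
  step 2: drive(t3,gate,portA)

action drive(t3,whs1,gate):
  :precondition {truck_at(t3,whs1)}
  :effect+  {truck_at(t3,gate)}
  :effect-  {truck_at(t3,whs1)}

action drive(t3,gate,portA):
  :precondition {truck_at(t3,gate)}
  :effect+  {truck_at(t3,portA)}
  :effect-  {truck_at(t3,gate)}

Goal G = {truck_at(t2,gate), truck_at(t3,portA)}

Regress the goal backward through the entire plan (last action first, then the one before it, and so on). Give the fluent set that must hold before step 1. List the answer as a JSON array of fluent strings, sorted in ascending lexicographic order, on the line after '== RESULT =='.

Regress step by step:
  through step 2 (drive(t3,gate,portA)): drop {truck_at(t3,portA)}, keep {truck_at(t2,gate)}, require {truck_at(t3,gate)}
    → {truck_at(t2,gate), truck_at(t3,gate)}
  through step 1 (drive(t3,whs1,gate)): drop {truck_at(t3,gate)}, keep {truck_at(t2,gate)}, require {truck_at(t3,whs1)}
    → {truck_at(t2,gate), truck_at(t3,whs1)}

== RESULT ==
["truck_at(t2,gate)", "truck_at(t3,whs1)"]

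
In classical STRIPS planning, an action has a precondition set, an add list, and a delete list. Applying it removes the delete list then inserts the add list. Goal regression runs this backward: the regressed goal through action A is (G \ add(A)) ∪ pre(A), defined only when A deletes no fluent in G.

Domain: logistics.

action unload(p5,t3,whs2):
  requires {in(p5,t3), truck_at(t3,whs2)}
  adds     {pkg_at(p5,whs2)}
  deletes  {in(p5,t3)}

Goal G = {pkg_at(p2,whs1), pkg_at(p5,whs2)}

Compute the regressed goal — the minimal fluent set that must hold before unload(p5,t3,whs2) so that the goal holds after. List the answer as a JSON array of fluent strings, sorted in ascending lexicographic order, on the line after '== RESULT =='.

Compute (G \ add) ∪ pre:
  G ∩ del = {}  (empty — regression defined)
  G \ add = {pkg_at(p2,whs1), pkg_at(p5,whs2)} \ {pkg_at(p5,whs2)} = {pkg_at(p2,whs1)}
  ∪ pre   = {pkg_at(p2,whs1)} ∪ {in(p5,t3), truck_at(t3,whs2)}
          = {in(p5,t3), pkg_at(p2,whs1), truck_at(t3,whs2)}

== RESULT ==
["in(p5,t3)", "pkg_at(p2,whs1)", "truck_at(t3,whs2)"]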